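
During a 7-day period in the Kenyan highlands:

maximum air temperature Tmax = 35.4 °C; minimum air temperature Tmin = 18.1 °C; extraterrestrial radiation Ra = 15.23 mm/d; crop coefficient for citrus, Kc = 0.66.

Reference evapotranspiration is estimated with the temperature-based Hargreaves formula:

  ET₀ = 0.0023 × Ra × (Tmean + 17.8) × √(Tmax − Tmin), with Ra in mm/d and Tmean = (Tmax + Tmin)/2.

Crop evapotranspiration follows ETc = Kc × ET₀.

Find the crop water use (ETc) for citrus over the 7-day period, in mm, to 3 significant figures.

30.0 mm

Tmean = (35.4 + 18.1)/2 = 26.75 °C
ET₀ = 0.0023 × 15.23 × (26.75 + 17.8) × √17.3 = 0.0023 × 15.23 × 44.55 × 4.1593 = 6.4908 mm/d
ETc = Kc × ET₀ = 0.66 × 6.4908 = 4.2839 mm/d
Over 7 days: 4.2839 × 7 = 29.987 mm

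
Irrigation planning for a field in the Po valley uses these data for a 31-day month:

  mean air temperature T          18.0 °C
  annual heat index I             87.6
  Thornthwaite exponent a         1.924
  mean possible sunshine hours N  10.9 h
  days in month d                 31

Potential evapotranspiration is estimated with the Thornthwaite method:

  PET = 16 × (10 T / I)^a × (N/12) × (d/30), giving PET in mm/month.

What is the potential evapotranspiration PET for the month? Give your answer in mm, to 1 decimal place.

60.0 mm

10T/I = 10 × 18.0 / 87.6 = 2.0548
(10T/I)^a = 2.0548^1.924 = 3.9973
Uncorrected PET = 16 × 3.9973 = 63.957 mm
Correction = (N/12)(d/30) = (10.9/12)(31/30) = 0.9386
PET = 63.957 × 0.9386 = 60.030 mm/month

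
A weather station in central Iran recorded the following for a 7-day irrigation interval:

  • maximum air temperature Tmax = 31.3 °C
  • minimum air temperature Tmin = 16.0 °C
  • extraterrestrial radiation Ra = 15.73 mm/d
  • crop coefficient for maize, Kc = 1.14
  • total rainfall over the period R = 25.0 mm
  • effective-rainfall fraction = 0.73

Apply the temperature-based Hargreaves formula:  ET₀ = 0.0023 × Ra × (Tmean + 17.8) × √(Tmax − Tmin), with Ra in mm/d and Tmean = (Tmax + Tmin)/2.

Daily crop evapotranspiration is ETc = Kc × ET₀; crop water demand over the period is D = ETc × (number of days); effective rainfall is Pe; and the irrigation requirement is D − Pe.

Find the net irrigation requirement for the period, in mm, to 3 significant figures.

Tmean = (31.3 + 16.0)/2 = 23.65 °C
ET₀ = 0.0023 × 15.73 × (23.65 + 17.8) × √15.3 = 0.0023 × 15.73 × 41.45 × 3.9115 = 5.8658 mm/d
ETc = Kc × ET₀ = 1.14 × 5.8658 = 6.6870 mm/d
Crop demand D = ETc × 7 d = 6.6870 × 7 = 46.809 mm
Pe = 0.73 × 25.0 = 18.250 mm
D − Pe = 46.809 − 18.250 = 28.559 mm

28.6 mm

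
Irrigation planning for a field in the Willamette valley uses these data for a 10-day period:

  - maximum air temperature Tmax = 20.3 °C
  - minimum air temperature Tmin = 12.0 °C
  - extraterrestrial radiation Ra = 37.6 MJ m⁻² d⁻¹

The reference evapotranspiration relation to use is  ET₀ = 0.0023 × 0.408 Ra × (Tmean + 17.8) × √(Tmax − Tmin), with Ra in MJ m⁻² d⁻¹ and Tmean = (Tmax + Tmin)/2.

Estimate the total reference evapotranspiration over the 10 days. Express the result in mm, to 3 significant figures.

34.5 mm

Tmean = (20.3 + 12.0)/2 = 16.15 °C
0.408 Ra = 0.408 × 37.6 = 15.3408 mm/d equivalent
ET₀ = 0.0023 × 15.3408 × (16.15 + 17.8) × √8.3 = 0.0023 × 15.3408 × 33.95 × 2.8810 = 3.4511 mm/d
Over 10 days: 3.4511 × 10 = 34.511 mm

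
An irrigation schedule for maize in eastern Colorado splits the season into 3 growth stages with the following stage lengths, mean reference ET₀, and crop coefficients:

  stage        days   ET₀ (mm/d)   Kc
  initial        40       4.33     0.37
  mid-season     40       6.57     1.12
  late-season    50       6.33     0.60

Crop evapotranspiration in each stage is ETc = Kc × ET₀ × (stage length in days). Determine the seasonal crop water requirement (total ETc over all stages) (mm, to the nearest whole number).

548 mm

initial: 0.37 × 4.33 × 40 = 64.08 mm
mid-season: 1.12 × 6.57 × 40 = 294.34 mm
late-season: 0.60 × 6.33 × 50 = 189.90 mm
Seasonal total = 548.32 mm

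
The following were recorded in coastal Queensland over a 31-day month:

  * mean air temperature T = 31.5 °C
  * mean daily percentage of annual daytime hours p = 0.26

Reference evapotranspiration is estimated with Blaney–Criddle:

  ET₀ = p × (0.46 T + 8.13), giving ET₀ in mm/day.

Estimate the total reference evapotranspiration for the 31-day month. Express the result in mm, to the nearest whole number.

ET₀ = 0.26 × (0.46 × 31.5 + 8.13) = 0.26 × 22.620 = 5.8812 mm/d
Monthly total = 5.8812 × 31 = 182.317 mm

182 mm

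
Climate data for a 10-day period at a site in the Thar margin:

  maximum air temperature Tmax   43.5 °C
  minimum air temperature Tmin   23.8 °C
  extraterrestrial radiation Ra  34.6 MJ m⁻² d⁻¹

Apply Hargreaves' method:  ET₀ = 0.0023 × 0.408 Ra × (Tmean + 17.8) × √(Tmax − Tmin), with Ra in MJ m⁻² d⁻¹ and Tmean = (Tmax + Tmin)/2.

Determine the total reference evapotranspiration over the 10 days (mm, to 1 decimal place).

Tmean = (43.5 + 23.8)/2 = 33.65 °C
0.408 Ra = 0.408 × 34.6 = 14.1168 mm/d equivalent
ET₀ = 0.0023 × 14.1168 × (33.65 + 17.8) × √19.7 = 0.0023 × 14.1168 × 51.45 × 4.4385 = 7.4146 mm/d
Over 10 days: 7.4146 × 10 = 74.146 mm

74.1 mm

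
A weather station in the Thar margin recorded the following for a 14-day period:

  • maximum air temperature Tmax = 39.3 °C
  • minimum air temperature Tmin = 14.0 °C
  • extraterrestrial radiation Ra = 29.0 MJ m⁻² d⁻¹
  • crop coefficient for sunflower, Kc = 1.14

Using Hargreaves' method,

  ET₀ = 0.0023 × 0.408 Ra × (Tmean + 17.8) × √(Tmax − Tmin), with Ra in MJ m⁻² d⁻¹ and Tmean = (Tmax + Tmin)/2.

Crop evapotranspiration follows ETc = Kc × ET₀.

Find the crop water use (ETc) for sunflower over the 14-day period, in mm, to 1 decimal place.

97.1 mm

Tmean = (39.3 + 14.0)/2 = 26.65 °C
0.408 Ra = 0.408 × 29.0 = 11.8320 mm/d equivalent
ET₀ = 0.0023 × 11.8320 × (26.65 + 17.8) × √25.3 = 0.0023 × 11.8320 × 44.45 × 5.0299 = 6.0844 mm/d
ETc = Kc × ET₀ = 1.14 × 6.0844 = 6.9362 mm/d
Over 14 days: 6.9362 × 14 = 97.107 mm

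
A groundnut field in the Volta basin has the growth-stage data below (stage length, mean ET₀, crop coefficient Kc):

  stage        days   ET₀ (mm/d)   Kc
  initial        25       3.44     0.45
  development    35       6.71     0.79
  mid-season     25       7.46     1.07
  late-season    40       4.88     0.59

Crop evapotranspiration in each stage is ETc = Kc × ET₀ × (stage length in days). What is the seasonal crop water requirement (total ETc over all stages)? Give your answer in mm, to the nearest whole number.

539 mm

initial: 0.45 × 3.44 × 25 = 38.70 mm
development: 0.79 × 6.71 × 35 = 185.53 mm
mid-season: 1.07 × 7.46 × 25 = 199.56 mm
late-season: 0.59 × 4.88 × 40 = 115.17 mm
Seasonal total = 538.96 mm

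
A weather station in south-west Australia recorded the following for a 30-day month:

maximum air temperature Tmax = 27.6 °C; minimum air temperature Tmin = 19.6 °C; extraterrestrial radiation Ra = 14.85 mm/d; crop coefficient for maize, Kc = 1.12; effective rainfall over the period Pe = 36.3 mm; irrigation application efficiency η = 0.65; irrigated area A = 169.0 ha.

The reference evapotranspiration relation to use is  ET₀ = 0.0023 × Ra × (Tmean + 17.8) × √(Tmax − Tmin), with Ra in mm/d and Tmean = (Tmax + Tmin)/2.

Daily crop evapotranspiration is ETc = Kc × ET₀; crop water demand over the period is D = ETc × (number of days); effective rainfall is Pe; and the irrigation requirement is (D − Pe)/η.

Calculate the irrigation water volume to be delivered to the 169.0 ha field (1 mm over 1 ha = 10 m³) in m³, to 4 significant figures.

Tmean = (27.6 + 19.6)/2 = 23.60 °C
ET₀ = 0.0023 × 14.85 × (23.60 + 17.8) × √8.0 = 0.0023 × 14.85 × 41.40 × 2.8284 = 3.9994 mm/d
ETc = Kc × ET₀ = 1.12 × 3.9994 = 4.4793 mm/d
Crop demand D = ETc × 30 d = 4.4793 × 30 = 134.379 mm
D − Pe = 134.379 − 36.3 = 98.079 mm
Gross irrigation = 98.079 / 0.65 = 150.891 mm
Volume = 150.891 mm × 169.0 ha × 10 = 255005.8 m³

255000 m³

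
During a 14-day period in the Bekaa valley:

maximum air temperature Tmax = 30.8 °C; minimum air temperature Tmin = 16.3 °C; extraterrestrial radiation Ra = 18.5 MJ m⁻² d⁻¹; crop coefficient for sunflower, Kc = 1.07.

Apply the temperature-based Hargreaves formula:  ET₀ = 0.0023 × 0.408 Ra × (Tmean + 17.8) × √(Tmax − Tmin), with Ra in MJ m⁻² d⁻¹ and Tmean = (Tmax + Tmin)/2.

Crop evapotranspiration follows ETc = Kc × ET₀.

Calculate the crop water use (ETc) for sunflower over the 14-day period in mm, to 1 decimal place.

40.9 mm

Tmean = (30.8 + 16.3)/2 = 23.55 °C
0.408 Ra = 0.408 × 18.5 = 7.5480 mm/d equivalent
ET₀ = 0.0023 × 7.5480 × (23.55 + 17.8) × √14.5 = 0.0023 × 7.5480 × 41.35 × 3.8079 = 2.7335 mm/d
ETc = Kc × ET₀ = 1.07 × 2.7335 = 2.9248 mm/d
Over 14 days: 2.9248 × 14 = 40.947 mm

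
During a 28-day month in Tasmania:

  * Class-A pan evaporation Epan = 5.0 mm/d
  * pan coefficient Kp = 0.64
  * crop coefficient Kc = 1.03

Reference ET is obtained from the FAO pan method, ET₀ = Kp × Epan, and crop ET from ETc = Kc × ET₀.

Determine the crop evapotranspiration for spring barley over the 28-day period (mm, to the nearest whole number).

ET₀ = 0.64 × 5.0 = 3.2000 mm/d
ETc = Kc × ET₀ = 1.03 × 3.2000 = 3.2960 mm/d
Over 28 days: 3.2960 × 28 = 92.288 mm

92 mm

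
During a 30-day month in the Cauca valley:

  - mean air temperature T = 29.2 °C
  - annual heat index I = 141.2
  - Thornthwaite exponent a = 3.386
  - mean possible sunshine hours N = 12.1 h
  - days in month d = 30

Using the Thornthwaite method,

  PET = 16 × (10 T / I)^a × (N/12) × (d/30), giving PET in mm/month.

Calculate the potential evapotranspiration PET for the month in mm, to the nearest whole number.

189 mm

10T/I = 10 × 29.2 / 141.2 = 2.0680
(10T/I)^a = 2.0680^3.386 = 11.7072
Uncorrected PET = 16 × 11.7072 = 187.315 mm
Correction = (N/12)(d/30) = (12.1/12)(30/30) = 1.0083
PET = 187.315 × 1.0083 = 188.870 mm/month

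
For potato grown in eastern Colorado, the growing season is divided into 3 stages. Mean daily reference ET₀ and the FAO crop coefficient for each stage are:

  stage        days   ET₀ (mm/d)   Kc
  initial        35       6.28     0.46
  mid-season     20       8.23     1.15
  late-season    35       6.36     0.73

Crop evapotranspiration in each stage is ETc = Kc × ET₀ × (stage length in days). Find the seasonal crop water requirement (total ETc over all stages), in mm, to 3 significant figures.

453 mm

initial: 0.46 × 6.28 × 35 = 101.11 mm
mid-season: 1.15 × 8.23 × 20 = 189.29 mm
late-season: 0.73 × 6.36 × 35 = 162.50 mm
Seasonal total = 452.90 mm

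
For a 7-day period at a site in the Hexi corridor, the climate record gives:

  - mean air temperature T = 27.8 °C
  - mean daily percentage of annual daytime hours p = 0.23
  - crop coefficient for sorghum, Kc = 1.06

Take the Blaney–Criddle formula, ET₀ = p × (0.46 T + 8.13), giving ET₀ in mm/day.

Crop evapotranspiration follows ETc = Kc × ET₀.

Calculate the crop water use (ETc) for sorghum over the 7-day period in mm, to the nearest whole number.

ET₀ = 0.23 × (0.46 × 27.8 + 8.13) = 0.23 × 20.918 = 4.8111 mm/d
ETc = Kc × ET₀ = 1.06 × 4.8111 = 5.0998 mm/d
Over 7 days: 5.0998 × 7 = 35.699 mm

36 mm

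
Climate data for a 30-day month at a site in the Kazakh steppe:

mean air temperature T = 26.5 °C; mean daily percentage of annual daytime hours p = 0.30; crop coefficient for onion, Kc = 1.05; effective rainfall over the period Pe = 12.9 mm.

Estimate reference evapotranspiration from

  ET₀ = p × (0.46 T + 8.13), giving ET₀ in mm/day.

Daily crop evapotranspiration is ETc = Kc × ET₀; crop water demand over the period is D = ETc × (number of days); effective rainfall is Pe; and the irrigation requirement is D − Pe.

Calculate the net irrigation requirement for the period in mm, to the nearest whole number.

179 mm

ET₀ = 0.30 × (0.46 × 26.5 + 8.13) = 0.30 × 20.320 = 6.0960 mm/d
ETc = Kc × ET₀ = 1.05 × 6.0960 = 6.4008 mm/d
Crop demand D = ETc × 30 d = 6.4008 × 30 = 192.024 mm
D − Pe = 192.024 − 12.9 = 179.124 mm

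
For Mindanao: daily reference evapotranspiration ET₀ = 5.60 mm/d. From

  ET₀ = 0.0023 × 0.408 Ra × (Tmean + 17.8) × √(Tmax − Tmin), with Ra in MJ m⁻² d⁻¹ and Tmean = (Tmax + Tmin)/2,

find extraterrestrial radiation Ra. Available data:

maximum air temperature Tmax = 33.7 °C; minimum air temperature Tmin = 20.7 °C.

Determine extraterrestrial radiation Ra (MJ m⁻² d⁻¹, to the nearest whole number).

Tmean = (33.7+20.7)/2 = 27.20 °C; ΔT = 13.0
Ra = ET₀ / [0.0023 × 0.408 × (Tmean+17.8) × √ΔT]
   = 5.60 / (0.0023 × 0.408 × 45.00 × 3.6056) = 36.780 MJ m⁻² d⁻¹

37 MJ m⁻² d⁻¹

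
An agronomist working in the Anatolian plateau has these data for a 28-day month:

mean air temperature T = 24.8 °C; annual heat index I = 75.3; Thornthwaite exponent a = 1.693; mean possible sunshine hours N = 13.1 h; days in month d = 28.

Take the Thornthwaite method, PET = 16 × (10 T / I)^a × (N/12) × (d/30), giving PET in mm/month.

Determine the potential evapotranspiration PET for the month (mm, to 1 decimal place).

10T/I = 10 × 24.8 / 75.3 = 3.2935
(10T/I)^a = 3.2935^1.693 = 7.5231
Uncorrected PET = 16 × 7.5231 = 120.370 mm
Correction = (N/12)(d/30) = (13.1/12)(28/30) = 1.0189
PET = 120.370 × 1.0189 = 122.645 mm/month

122.6 mm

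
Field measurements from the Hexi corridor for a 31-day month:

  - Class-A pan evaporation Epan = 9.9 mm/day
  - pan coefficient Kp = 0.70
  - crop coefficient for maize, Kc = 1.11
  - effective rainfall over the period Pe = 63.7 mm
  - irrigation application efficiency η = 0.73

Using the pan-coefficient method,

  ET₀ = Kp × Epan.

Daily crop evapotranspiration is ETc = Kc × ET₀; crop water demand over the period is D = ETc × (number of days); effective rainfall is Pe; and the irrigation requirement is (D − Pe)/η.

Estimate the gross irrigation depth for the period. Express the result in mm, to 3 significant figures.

239 mm

ET₀ = 0.70 × 9.9 = 6.9300 mm/d
ETc = Kc × ET₀ = 1.11 × 6.9300 = 7.6923 mm/d
Crop demand D = ETc × 31 d = 7.6923 × 31 = 238.461 mm
D − Pe = 238.461 − 63.7 = 174.761 mm
Gross irrigation = 174.761 / 0.73 = 239.399 mm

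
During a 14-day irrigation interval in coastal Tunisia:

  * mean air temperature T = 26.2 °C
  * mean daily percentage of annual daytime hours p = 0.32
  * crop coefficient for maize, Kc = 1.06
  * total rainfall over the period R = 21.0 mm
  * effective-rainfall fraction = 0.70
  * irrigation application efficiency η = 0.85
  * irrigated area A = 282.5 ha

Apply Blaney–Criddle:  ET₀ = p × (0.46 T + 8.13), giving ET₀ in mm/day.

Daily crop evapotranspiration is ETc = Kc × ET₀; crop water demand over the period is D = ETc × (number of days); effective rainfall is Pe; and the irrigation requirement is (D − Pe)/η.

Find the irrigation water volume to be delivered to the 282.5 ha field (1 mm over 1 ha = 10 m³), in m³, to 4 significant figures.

269700 m³

ET₀ = 0.32 × (0.46 × 26.2 + 8.13) = 0.32 × 20.182 = 6.4582 mm/d
ETc = Kc × ET₀ = 1.06 × 6.4582 = 6.8457 mm/d
Crop demand D = ETc × 14 d = 6.8457 × 14 = 95.840 mm
Pe = 0.70 × 21.0 = 14.700 mm
D − Pe = 95.840 − 14.700 = 81.140 mm
Gross irrigation = 81.140 / 0.85 = 95.459 mm
Volume = 95.459 mm × 282.5 ha × 10 = 269671.7 m³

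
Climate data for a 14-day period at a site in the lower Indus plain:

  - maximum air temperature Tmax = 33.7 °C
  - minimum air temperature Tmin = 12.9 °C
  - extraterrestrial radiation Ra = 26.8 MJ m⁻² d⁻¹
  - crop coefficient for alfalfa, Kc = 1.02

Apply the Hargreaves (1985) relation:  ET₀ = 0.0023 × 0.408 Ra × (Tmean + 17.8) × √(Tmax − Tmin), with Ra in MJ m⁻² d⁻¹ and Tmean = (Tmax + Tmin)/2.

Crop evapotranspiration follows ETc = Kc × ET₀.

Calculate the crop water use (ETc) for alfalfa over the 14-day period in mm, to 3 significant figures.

Tmean = (33.7 + 12.9)/2 = 23.30 °C
0.408 Ra = 0.408 × 26.8 = 10.9344 mm/d equivalent
ET₀ = 0.0023 × 10.9344 × (23.30 + 17.8) × √20.8 = 0.0023 × 10.9344 × 41.10 × 4.5607 = 4.7141 mm/d
ETc = Kc × ET₀ = 1.02 × 4.7141 = 4.8084 mm/d
Over 14 days: 4.8084 × 14 = 67.318 mm

67.3 mm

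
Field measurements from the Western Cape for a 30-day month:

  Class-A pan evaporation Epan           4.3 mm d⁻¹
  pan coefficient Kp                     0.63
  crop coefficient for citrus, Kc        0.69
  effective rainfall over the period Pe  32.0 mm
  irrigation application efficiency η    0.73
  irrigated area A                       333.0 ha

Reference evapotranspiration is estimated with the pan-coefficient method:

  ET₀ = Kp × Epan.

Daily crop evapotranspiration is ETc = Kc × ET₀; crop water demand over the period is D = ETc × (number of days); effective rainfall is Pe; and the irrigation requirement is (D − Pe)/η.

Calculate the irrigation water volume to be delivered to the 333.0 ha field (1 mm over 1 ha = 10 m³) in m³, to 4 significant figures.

109800 m³

ET₀ = 0.63 × 4.3 = 2.7090 mm/d
ETc = Kc × ET₀ = 0.69 × 2.7090 = 1.8692 mm/d
Crop demand D = ETc × 30 d = 1.8692 × 30 = 56.076 mm
D − Pe = 56.076 − 32.0 = 24.076 mm
Gross irrigation = 24.076 / 0.73 = 32.981 mm
Volume = 32.981 mm × 333.0 ha × 10 = 109826.7 m³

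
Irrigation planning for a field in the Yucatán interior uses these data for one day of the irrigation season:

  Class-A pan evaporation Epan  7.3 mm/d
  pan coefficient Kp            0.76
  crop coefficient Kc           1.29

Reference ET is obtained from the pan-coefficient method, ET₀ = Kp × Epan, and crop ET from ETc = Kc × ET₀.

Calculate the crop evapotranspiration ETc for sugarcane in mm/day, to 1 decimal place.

7.2 mm/day

ET₀ = 0.76 × 7.3 = 5.5480 mm/d
ETc = Kc × ET₀ = 1.29 × 5.5480 = 7.1569 mm/d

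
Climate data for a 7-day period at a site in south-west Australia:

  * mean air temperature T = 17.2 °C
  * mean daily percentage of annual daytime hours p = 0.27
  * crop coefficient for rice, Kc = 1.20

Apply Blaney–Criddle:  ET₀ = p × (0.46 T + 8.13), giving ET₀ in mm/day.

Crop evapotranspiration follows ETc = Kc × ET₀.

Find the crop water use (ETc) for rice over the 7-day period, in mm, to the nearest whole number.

ET₀ = 0.27 × (0.46 × 17.2 + 8.13) = 0.27 × 16.042 = 4.3313 mm/d
ETc = Kc × ET₀ = 1.20 × 4.3313 = 5.1976 mm/d
Over 7 days: 5.1976 × 7 = 36.383 mm

36 mm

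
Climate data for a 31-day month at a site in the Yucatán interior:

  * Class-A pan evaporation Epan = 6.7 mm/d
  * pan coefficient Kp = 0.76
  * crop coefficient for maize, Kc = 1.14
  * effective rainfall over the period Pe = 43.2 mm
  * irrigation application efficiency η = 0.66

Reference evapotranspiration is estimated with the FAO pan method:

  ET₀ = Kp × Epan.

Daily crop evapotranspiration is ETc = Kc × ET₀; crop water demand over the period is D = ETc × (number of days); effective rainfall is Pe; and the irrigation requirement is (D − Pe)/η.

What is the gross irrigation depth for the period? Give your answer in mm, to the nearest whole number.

ET₀ = 0.76 × 6.7 = 5.0920 mm/d
ETc = Kc × ET₀ = 1.14 × 5.0920 = 5.8049 mm/d
Crop demand D = ETc × 31 d = 5.8049 × 31 = 179.952 mm
D − Pe = 179.952 − 43.2 = 136.752 mm
Gross irrigation = 136.752 / 0.66 = 207.200 mm

207 mm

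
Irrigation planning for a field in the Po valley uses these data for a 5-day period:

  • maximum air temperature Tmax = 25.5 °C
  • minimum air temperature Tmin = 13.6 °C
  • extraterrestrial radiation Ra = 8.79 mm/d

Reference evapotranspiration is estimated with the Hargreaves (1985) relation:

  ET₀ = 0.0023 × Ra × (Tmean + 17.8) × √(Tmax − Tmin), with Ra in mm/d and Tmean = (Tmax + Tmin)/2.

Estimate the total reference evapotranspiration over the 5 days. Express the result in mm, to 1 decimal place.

Tmean = (25.5 + 13.6)/2 = 19.55 °C
ET₀ = 0.0023 × 8.79 × (19.55 + 17.8) × √11.9 = 0.0023 × 8.79 × 37.35 × 3.4496 = 2.6048 mm/d
Over 5 days: 2.6048 × 5 = 13.024 mm

13.0 mm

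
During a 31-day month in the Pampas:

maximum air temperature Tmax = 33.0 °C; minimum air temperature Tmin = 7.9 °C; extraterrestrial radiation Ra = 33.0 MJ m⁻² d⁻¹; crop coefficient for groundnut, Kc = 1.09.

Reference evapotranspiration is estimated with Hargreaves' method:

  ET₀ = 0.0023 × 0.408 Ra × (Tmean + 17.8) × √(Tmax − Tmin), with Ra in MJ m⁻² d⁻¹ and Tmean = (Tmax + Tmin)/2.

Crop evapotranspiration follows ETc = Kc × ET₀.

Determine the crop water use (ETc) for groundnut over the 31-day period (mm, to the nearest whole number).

Tmean = (33.0 + 7.9)/2 = 20.45 °C
0.408 Ra = 0.408 × 33.0 = 13.4640 mm/d equivalent
ET₀ = 0.0023 × 13.4640 × (20.45 + 17.8) × √25.1 = 0.0023 × 13.4640 × 38.25 × 5.0100 = 5.9343 mm/d
ETc = Kc × ET₀ = 1.09 × 5.9343 = 6.4684 mm/d
Over 31 days: 6.4684 × 31 = 200.520 mm

201 mm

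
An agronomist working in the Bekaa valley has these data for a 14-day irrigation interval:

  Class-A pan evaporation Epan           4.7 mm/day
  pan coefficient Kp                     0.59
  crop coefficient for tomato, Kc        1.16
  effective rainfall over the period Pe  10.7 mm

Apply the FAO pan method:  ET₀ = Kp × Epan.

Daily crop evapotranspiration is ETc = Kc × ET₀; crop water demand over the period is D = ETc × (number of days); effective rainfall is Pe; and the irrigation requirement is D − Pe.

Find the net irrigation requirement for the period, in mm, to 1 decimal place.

34.3 mm

ET₀ = 0.59 × 4.7 = 2.7730 mm/d
ETc = Kc × ET₀ = 1.16 × 2.7730 = 3.2167 mm/d
Crop demand D = ETc × 14 d = 3.2167 × 14 = 45.034 mm
D − Pe = 45.034 − 10.7 = 34.334 mm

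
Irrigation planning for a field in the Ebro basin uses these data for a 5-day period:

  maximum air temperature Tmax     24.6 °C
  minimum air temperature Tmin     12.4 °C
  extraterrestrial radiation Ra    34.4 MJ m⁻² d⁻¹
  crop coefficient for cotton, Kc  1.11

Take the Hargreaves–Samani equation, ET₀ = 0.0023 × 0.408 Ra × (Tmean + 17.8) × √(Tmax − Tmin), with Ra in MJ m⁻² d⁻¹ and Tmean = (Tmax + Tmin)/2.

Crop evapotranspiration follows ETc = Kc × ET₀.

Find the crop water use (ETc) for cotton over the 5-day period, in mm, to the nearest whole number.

23 mm

Tmean = (24.6 + 12.4)/2 = 18.50 °C
0.408 Ra = 0.408 × 34.4 = 14.0352 mm/d equivalent
ET₀ = 0.0023 × 14.0352 × (18.50 + 17.8) × √12.2 = 0.0023 × 14.0352 × 36.30 × 3.4928 = 4.0929 mm/d
ETc = Kc × ET₀ = 1.11 × 4.0929 = 4.5431 mm/d
Over 5 days: 4.5431 × 5 = 22.716 mm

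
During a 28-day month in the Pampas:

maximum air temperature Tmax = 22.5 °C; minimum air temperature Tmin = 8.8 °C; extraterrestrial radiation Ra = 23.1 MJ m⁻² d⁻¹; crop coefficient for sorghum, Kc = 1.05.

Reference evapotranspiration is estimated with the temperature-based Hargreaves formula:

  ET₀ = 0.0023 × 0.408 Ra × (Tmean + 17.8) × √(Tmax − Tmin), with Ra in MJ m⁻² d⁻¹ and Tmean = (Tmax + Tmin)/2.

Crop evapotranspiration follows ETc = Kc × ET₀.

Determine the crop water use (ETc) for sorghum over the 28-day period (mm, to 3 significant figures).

78.9 mm

Tmean = (22.5 + 8.8)/2 = 15.65 °C
0.408 Ra = 0.408 × 23.1 = 9.4248 mm/d equivalent
ET₀ = 0.0023 × 9.4248 × (15.65 + 17.8) × √13.7 = 0.0023 × 9.4248 × 33.45 × 3.7014 = 2.6839 mm/d
ETc = Kc × ET₀ = 1.05 × 2.6839 = 2.8181 mm/d
Over 28 days: 2.8181 × 28 = 78.907 mm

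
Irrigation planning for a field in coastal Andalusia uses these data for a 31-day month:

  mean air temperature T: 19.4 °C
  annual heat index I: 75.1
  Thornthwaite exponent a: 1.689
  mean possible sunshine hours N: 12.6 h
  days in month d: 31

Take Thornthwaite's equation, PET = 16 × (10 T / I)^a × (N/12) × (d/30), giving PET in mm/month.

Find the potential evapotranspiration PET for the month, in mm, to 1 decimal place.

86.2 mm

10T/I = 10 × 19.4 / 75.1 = 2.5832
(10T/I)^a = 2.5832^1.689 = 4.9675
Uncorrected PET = 16 × 4.9675 = 79.480 mm
Correction = (N/12)(d/30) = (12.6/12)(31/30) = 1.0850
PET = 79.480 × 1.0850 = 86.236 mm/month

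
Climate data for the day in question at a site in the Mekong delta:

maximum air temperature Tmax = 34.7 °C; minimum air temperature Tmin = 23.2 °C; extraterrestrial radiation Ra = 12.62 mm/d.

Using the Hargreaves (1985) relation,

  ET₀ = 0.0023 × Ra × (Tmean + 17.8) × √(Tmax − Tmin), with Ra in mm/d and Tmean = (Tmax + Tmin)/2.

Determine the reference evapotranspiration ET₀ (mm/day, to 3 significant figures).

Tmean = (34.7 + 23.2)/2 = 28.95 °C
ET₀ = 0.0023 × 12.62 × (28.95 + 17.8) × √11.5 = 0.0023 × 12.62 × 46.75 × 3.3912 = 4.6017 mm/d

4.60 mm/day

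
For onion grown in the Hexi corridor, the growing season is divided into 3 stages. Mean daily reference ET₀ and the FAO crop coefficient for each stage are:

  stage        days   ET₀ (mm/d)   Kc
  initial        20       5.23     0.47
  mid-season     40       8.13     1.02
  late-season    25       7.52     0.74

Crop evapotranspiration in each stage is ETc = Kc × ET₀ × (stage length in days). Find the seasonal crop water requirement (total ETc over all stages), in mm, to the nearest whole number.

520 mm

initial: 0.47 × 5.23 × 20 = 49.16 mm
mid-season: 1.02 × 8.13 × 40 = 331.70 mm
late-season: 0.74 × 7.52 × 25 = 139.12 mm
Seasonal total = 519.98 mm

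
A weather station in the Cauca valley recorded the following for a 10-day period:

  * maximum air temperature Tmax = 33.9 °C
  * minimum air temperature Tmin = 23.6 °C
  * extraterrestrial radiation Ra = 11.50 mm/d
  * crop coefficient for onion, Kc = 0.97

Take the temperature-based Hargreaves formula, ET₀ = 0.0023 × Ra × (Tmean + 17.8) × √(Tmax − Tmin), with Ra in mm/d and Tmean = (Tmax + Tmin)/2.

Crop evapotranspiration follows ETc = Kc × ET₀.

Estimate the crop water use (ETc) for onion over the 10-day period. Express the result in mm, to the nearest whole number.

38 mm

Tmean = (33.9 + 23.6)/2 = 28.75 °C
ET₀ = 0.0023 × 11.50 × (28.75 + 17.8) × √10.3 = 0.0023 × 11.50 × 46.55 × 3.2094 = 3.9516 mm/d
ETc = Kc × ET₀ = 0.97 × 3.9516 = 3.8331 mm/d
Over 10 days: 3.8331 × 10 = 38.331 mm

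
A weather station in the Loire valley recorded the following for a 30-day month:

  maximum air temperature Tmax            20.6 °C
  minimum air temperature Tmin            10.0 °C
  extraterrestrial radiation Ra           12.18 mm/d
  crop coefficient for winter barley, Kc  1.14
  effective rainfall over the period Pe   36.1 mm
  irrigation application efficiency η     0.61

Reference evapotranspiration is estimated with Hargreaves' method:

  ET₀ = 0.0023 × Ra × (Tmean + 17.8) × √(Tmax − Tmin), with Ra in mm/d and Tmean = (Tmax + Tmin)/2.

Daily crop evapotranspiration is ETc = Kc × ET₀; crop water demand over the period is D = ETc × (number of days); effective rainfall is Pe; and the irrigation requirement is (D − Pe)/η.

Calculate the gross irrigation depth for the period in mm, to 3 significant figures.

Tmean = (20.6 + 10.0)/2 = 15.30 °C
ET₀ = 0.0023 × 12.18 × (15.30 + 17.8) × √10.6 = 0.0023 × 12.18 × 33.10 × 3.2558 = 3.0190 mm/d
ETc = Kc × ET₀ = 1.14 × 3.0190 = 3.4417 mm/d
Crop demand D = ETc × 30 d = 3.4417 × 30 = 103.251 mm
D − Pe = 103.251 − 36.1 = 67.151 mm
Gross irrigation = 67.151 / 0.61 = 110.084 mm

110 mm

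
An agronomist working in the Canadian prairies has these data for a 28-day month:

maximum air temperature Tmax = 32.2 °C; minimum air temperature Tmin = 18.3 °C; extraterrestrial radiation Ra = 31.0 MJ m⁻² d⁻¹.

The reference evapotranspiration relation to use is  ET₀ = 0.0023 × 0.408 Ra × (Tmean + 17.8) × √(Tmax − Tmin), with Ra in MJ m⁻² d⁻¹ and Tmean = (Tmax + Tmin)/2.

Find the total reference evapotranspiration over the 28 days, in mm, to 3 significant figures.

Tmean = (32.2 + 18.3)/2 = 25.25 °C
0.408 Ra = 0.408 × 31.0 = 12.6480 mm/d equivalent
ET₀ = 0.0023 × 12.6480 × (25.25 + 17.8) × √13.9 = 0.0023 × 12.6480 × 43.05 × 3.7283 = 4.6691 mm/d
Over 28 days: 4.6691 × 28 = 130.735 mm

131 mm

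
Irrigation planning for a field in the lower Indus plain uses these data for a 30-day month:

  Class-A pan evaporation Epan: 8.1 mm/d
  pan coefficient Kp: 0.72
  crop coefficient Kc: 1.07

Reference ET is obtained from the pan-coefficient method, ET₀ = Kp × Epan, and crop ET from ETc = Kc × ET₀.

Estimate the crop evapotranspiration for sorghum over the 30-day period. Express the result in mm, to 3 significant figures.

ET₀ = 0.72 × 8.1 = 5.8320 mm/d
ETc = Kc × ET₀ = 1.07 × 5.8320 = 6.2402 mm/d
Over 30 days: 6.2402 × 30 = 187.206 mm

187 mm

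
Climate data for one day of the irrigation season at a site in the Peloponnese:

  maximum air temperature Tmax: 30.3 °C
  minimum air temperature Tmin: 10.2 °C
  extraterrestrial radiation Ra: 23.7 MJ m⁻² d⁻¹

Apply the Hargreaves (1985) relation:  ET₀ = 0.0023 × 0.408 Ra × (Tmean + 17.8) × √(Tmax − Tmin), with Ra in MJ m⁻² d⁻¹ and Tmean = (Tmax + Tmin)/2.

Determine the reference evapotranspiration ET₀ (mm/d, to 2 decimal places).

Tmean = (30.3 + 10.2)/2 = 20.25 °C
0.408 Ra = 0.408 × 23.7 = 9.6696 mm/d equivalent
ET₀ = 0.0023 × 9.6696 × (20.25 + 17.8) × √20.1 = 0.0023 × 9.6696 × 38.05 × 4.4833 = 3.7939 mm/d

3.79 mm/d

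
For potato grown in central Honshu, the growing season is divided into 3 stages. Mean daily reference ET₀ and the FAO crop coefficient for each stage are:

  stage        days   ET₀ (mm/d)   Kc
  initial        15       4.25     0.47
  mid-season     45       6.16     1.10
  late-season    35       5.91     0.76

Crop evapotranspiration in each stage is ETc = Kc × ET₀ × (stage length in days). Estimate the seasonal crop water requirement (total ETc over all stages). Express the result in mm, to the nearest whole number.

492 mm

initial: 0.47 × 4.25 × 15 = 29.96 mm
mid-season: 1.10 × 6.16 × 45 = 304.92 mm
late-season: 0.76 × 5.91 × 35 = 157.21 mm
Seasonal total = 492.09 mm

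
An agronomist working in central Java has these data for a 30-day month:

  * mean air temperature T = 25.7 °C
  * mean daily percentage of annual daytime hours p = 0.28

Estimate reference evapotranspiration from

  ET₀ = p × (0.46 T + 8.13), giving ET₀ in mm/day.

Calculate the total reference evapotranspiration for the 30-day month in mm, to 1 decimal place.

ET₀ = 0.28 × (0.46 × 25.7 + 8.13) = 0.28 × 19.952 = 5.5866 mm/d
Monthly total = 5.5866 × 30 = 167.598 mm

167.6 mm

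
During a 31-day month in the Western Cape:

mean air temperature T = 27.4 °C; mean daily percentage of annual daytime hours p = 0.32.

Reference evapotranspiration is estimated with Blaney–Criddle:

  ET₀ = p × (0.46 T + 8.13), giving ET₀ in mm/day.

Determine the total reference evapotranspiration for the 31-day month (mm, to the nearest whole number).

ET₀ = 0.32 × (0.46 × 27.4 + 8.13) = 0.32 × 20.734 = 6.6349 mm/d
Monthly total = 6.6349 × 31 = 205.682 mm

206 mm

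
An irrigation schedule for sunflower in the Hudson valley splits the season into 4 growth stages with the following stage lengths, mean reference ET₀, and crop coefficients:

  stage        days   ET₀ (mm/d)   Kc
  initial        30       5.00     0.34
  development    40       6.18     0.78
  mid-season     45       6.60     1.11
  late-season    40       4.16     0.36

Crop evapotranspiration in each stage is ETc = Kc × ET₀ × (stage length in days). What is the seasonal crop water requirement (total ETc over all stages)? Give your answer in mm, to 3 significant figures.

633 mm

initial: 0.34 × 5.00 × 30 = 51.00 mm
development: 0.78 × 6.18 × 40 = 192.82 mm
mid-season: 1.11 × 6.60 × 45 = 329.67 mm
late-season: 0.36 × 4.16 × 40 = 59.90 mm
Seasonal total = 633.39 mm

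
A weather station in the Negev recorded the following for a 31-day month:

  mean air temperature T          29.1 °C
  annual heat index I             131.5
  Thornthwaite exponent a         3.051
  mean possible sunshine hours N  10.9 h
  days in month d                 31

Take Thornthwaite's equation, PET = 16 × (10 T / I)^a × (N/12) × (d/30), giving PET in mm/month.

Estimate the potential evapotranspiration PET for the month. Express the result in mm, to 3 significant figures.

169 mm

10T/I = 10 × 29.1 / 131.5 = 2.2129
(10T/I)^a = 2.2129^3.051 = 11.2844
Uncorrected PET = 16 × 11.2844 = 180.550 mm
Correction = (N/12)(d/30) = (10.9/12)(31/30) = 0.9386
PET = 180.550 × 0.9386 = 169.464 mm/month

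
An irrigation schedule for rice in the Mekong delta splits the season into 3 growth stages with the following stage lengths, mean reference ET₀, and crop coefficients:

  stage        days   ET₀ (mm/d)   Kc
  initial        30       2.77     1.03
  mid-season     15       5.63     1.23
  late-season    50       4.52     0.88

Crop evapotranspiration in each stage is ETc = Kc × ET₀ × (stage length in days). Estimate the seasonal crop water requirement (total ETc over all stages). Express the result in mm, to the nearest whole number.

initial: 1.03 × 2.77 × 30 = 85.59 mm
mid-season: 1.23 × 5.63 × 15 = 103.87 mm
late-season: 0.88 × 4.52 × 50 = 198.88 mm
Seasonal total = 388.34 mm

388 mm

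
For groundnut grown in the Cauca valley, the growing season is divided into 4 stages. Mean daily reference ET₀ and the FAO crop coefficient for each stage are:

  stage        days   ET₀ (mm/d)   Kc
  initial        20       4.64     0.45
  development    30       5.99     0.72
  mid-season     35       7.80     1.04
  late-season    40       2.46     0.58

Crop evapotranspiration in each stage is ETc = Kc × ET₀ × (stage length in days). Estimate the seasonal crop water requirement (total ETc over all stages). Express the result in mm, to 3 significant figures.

512 mm

initial: 0.45 × 4.64 × 20 = 41.76 mm
development: 0.72 × 5.99 × 30 = 129.38 mm
mid-season: 1.04 × 7.80 × 35 = 283.92 mm
late-season: 0.58 × 2.46 × 40 = 57.07 mm
Seasonal total = 512.13 mm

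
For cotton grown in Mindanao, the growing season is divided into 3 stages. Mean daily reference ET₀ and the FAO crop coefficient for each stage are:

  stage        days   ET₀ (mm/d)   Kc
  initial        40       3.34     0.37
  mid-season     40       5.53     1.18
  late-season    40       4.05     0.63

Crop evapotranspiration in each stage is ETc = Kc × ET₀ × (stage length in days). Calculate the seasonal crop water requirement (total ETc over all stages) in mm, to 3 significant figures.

initial: 0.37 × 3.34 × 40 = 49.43 mm
mid-season: 1.18 × 5.53 × 40 = 261.02 mm
late-season: 0.63 × 4.05 × 40 = 102.06 mm
Seasonal total = 412.51 mm

413 mm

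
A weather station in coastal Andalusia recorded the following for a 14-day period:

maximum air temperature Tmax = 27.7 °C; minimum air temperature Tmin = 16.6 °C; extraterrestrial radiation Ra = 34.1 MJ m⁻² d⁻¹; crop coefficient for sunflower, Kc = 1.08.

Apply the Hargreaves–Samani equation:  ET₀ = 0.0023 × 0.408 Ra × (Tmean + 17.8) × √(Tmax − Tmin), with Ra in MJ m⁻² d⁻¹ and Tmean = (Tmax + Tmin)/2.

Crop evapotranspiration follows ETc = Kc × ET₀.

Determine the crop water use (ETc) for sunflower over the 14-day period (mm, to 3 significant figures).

64.4 mm

Tmean = (27.7 + 16.6)/2 = 22.15 °C
0.408 Ra = 0.408 × 34.1 = 13.9128 mm/d equivalent
ET₀ = 0.0023 × 13.9128 × (22.15 + 17.8) × √11.1 = 0.0023 × 13.9128 × 39.95 × 3.3317 = 4.2592 mm/d
ETc = Kc × ET₀ = 1.08 × 4.2592 = 4.5999 mm/d
Over 14 days: 4.5999 × 14 = 64.399 mm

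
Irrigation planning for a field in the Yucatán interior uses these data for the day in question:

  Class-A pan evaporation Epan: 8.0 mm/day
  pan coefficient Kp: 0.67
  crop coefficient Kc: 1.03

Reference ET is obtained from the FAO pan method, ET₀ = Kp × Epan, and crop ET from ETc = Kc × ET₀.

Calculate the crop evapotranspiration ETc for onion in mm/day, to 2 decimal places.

5.52 mm/day

ET₀ = 0.67 × 8.0 = 5.3600 mm/d
ETc = Kc × ET₀ = 1.03 × 5.3600 = 5.5208 mm/d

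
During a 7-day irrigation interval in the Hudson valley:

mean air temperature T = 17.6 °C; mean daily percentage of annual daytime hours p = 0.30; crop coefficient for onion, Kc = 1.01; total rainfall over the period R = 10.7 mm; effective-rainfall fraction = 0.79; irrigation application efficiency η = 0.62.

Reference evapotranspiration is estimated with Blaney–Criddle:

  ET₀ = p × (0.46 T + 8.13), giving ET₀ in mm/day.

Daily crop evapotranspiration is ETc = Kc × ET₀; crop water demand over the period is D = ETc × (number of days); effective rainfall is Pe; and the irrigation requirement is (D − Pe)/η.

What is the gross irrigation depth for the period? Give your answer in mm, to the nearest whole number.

ET₀ = 0.30 × (0.46 × 17.6 + 8.13) = 0.30 × 16.226 = 4.8678 mm/d
ETc = Kc × ET₀ = 1.01 × 4.8678 = 4.9165 mm/d
Crop demand D = ETc × 7 d = 4.9165 × 7 = 34.416 mm
Pe = 0.79 × 10.7 = 8.453 mm
D − Pe = 34.416 − 8.453 = 25.963 mm
Gross irrigation = 25.963 / 0.62 = 41.876 mm

42 mm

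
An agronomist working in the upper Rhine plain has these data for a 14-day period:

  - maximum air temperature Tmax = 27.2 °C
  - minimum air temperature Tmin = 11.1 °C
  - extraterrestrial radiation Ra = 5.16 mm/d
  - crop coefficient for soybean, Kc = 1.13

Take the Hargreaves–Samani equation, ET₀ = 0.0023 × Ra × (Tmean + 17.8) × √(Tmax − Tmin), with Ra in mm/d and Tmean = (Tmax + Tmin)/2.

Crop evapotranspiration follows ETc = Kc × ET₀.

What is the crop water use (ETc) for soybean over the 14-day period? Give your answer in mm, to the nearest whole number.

28 mm

Tmean = (27.2 + 11.1)/2 = 19.15 °C
ET₀ = 0.0023 × 5.16 × (19.15 + 17.8) × √16.1 = 0.0023 × 5.16 × 36.95 × 4.0125 = 1.7596 mm/d
ETc = Kc × ET₀ = 1.13 × 1.7596 = 1.9883 mm/d
Over 14 days: 1.9883 × 14 = 27.836 mm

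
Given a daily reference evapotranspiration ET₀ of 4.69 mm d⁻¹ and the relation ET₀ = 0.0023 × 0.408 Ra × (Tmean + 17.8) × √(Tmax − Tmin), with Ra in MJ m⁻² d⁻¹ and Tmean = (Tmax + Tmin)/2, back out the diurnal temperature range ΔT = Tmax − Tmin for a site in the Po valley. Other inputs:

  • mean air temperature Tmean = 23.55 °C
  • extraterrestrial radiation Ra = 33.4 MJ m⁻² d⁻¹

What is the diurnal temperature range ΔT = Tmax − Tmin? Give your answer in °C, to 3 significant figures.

√ΔT = ET₀ / [0.0023 × 0.408 × Ra × (Tmean+17.8)] = 4.69 / (0.0023 × 13.6272 × 41.35) = 3.6188
ΔT = 3.6188² = 13.096 °C

13.1 °C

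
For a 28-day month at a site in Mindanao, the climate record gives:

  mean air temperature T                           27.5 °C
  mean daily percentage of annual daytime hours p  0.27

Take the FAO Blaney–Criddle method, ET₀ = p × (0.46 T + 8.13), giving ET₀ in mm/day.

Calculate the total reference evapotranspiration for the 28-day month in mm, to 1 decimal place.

157.1 mm

ET₀ = 0.27 × (0.46 × 27.5 + 8.13) = 0.27 × 20.780 = 5.6106 mm/d
Monthly total = 5.6106 × 28 = 157.097 mm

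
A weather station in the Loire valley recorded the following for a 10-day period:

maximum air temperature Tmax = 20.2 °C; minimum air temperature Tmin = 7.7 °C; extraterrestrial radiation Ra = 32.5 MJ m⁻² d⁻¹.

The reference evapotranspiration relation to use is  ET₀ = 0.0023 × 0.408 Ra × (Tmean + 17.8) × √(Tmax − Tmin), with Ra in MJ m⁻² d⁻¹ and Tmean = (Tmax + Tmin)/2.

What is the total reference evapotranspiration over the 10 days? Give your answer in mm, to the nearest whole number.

Tmean = (20.2 + 7.7)/2 = 13.95 °C
0.408 Ra = 0.408 × 32.5 = 13.2600 mm/d equivalent
ET₀ = 0.0023 × 13.2600 × (13.95 + 17.8) × √12.5 = 0.0023 × 13.2600 × 31.75 × 3.5355 = 3.4235 mm/d
Over 10 days: 3.4235 × 10 = 34.235 mm

34 mm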